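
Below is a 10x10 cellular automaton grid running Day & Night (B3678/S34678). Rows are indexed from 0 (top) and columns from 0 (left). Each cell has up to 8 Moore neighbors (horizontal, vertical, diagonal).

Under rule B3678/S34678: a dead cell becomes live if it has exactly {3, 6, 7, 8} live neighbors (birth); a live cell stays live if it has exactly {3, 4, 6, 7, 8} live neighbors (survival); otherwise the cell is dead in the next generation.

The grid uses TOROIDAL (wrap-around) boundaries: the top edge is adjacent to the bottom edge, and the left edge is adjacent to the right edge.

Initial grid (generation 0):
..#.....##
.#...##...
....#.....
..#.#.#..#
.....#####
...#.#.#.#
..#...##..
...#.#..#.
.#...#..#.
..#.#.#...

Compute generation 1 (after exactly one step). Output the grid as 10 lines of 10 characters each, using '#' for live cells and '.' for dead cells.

Simulating step by step:
Generation 0 (given above): 32 live cells
Generation 1: 34 live cells
(generation 1 grid is the final answer)

Answer: .#.#..##..
..........
...#..#...
...#..#...
#..#.#.#.#
....###.#.
...#.###..
..#.#.....
..##.###..
.#.#.#.###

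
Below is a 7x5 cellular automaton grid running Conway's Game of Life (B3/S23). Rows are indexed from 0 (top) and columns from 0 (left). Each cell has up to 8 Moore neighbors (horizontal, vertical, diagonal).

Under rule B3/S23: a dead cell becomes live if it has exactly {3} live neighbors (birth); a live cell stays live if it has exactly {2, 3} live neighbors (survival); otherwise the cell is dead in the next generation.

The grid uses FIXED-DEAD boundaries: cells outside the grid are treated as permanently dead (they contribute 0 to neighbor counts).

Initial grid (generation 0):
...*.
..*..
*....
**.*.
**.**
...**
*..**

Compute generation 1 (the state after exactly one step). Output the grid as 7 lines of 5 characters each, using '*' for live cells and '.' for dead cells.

Answer: .....
.....
*.*..
...**
**...
**...
...**

Derivation:
Simulating step by step:
Generation 0 (given above): 15 live cells
Generation 1: 10 live cells
(generation 1 grid is the final answer)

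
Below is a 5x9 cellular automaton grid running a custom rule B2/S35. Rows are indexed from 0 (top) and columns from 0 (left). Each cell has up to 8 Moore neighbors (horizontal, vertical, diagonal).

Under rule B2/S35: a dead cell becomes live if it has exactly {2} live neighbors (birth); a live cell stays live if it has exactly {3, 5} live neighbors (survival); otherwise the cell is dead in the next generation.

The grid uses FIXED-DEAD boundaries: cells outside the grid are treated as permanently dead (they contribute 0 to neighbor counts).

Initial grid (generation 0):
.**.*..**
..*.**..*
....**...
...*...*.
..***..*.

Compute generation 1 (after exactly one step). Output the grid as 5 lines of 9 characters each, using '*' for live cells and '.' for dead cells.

Answer: ......*..
.........
..*..*.**
........*
...*..*.*

Derivation:
Simulating step by step:
Generation 0 (given above): 17 live cells
Generation 1: 9 live cells
(generation 1 grid is the final answer)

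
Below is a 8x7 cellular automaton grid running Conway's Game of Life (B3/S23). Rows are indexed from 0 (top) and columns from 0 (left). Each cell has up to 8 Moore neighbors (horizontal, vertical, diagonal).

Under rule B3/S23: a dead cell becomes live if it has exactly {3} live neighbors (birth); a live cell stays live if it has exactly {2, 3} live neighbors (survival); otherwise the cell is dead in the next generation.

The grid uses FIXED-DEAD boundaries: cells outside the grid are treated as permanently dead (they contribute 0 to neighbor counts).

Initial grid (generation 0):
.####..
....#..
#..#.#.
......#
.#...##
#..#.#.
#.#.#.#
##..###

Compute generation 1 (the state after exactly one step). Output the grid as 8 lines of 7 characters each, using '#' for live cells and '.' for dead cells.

Answer: ..###..
.#...#.
....##.
....#.#
....###
#.##...
#.#...#
##.##.#

Derivation:
Simulating step by step:
Generation 0 (given above): 24 live cells
Generation 1: 23 live cells
(generation 1 grid is the final answer)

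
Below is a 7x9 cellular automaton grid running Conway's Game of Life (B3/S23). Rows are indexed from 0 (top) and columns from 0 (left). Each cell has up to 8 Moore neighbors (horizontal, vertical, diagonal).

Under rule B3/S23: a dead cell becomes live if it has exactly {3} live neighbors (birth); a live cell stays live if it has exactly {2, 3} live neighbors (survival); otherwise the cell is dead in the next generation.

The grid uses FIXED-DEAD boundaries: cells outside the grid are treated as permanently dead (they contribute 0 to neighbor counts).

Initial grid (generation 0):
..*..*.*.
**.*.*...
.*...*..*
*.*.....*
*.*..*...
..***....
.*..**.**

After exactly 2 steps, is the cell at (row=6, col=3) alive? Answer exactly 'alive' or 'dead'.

Simulating step by step:
Generation 0 (given above): 24 live cells
Generation 1: 17 live cells
.**.*.*..
**...*...
....*....
*.*......
..*.*....
..*...*..
..*.**...
Generation 2: 18 live cells
***..*...
******...
*........
.*.......
..*......
.**.*....
...*.*...

Cell (6,3) at generation 2: 1 -> alive

Answer: alive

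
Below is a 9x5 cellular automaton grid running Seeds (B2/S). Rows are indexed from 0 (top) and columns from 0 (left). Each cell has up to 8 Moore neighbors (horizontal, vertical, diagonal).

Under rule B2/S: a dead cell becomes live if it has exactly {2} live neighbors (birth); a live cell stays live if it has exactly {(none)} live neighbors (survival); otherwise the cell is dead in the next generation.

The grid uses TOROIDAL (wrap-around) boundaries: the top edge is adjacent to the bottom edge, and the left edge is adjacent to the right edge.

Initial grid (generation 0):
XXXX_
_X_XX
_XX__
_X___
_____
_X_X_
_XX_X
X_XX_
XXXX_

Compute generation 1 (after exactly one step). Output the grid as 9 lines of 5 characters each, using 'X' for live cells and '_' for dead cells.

Simulating step by step:
Generation 0 (given above): 22 live cells
Generation 1: 5 live cells
(generation 1 grid is the final answer)

Answer: _____
_____
____X
X____
XX___
____X
_____
_____
_____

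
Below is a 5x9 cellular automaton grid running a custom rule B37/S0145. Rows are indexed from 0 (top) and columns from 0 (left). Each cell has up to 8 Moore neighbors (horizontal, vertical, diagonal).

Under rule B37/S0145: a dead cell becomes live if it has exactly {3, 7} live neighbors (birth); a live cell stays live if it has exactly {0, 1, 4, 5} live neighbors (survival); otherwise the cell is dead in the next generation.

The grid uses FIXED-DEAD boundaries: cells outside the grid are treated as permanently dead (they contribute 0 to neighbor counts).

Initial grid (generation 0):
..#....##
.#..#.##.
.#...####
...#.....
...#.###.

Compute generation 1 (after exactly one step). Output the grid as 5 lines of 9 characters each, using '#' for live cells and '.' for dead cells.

Answer: ..#...#..
..#.#.#..
.##.#.##.
..##....#
...###.#.

Derivation:
Simulating step by step:
Generation 0 (given above): 17 live cells
Generation 1: 17 live cells
(generation 1 grid is the final answer)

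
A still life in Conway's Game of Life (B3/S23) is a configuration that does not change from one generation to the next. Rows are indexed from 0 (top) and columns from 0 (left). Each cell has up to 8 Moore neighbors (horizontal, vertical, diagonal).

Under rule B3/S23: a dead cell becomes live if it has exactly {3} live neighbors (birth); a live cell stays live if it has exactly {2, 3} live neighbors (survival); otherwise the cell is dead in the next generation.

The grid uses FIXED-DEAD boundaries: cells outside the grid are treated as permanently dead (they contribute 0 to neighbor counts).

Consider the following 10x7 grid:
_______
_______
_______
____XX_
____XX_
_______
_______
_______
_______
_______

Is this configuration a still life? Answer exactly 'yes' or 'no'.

Answer: yes

Derivation:
Compute generation 1 and compare to generation 0 (given above):
Generation 1:
_______
_______
_______
____XX_
____XX_
_______
_______
_______
_______
_______
The grids are IDENTICAL -> still life.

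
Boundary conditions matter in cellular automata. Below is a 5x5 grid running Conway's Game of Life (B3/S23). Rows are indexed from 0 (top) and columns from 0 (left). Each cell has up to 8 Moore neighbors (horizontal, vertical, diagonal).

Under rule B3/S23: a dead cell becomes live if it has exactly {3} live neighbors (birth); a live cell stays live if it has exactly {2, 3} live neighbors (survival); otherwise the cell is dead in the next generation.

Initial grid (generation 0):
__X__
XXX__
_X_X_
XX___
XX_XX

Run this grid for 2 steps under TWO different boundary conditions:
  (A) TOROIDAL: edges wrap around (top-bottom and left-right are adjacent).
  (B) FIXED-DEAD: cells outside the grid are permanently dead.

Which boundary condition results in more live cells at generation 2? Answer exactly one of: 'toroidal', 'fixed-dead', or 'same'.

Answer: fixed-dead

Derivation:
Under TOROIDAL boundary, generation 2:
___X_
____X
___XX
___X_
___XX
Population = 7

Under FIXED-DEAD boundary, generation 2:
_____
_____
___XX
_XXX_
_XXX_
Population = 8

Comparison: toroidal=7, fixed-dead=8 -> fixed-dead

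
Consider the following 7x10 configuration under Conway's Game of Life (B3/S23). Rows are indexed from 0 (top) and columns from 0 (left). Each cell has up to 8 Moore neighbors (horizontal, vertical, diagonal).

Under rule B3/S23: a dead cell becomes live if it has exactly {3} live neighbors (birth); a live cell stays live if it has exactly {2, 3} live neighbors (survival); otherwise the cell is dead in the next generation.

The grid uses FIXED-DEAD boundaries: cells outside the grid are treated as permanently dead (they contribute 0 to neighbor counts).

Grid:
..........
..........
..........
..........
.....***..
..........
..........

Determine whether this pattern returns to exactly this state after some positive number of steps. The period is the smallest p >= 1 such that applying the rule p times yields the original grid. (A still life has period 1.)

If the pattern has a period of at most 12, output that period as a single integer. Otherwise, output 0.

Simulating and comparing each generation to the original:
Gen 0 (original, given above): 3 live cells
Gen 1: 3 live cells, differs from original
Gen 2: 3 live cells, MATCHES original -> period = 2

Answer: 2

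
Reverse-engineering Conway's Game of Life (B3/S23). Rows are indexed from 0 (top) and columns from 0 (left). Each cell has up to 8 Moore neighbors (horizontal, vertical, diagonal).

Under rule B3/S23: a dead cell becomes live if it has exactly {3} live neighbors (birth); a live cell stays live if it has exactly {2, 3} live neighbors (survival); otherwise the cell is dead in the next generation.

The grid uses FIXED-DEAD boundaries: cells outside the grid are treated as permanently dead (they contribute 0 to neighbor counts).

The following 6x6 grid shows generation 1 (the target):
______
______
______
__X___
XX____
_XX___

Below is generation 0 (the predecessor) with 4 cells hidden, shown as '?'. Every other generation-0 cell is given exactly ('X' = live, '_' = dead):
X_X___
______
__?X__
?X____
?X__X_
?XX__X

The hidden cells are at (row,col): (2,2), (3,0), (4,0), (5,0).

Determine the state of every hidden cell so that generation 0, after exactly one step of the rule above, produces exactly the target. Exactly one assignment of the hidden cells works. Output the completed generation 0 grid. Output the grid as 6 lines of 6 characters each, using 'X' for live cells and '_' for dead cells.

Hidden generation-0 cells (in order): (2,2), (3,0), (4,0), (5,0).
A hidden cell only influences target cells in its own 3x3 neighborhood. Try each of the 2^4 = 16 assignments, step the completed generation 0 forward once under B3/S23, and compare with the target:
  (2,2)=_ (3,0)=_ (4,0)=_ (5,0)=_ -> step reproduces the target at every cell -> ACCEPT
  (2,2)=_ (3,0)=_ (4,0)=_ (5,0)=X -> step gives (4,0)='_' but target has 'X' -> reject
  (2,2)=_ (3,0)=_ (4,0)=X (5,0)=_ -> step gives (3,0)='X' but target has '_' -> reject
  (2,2)=_ (3,0)=_ (4,0)=X (5,0)=X -> step gives (3,0)='X' but target has '_' -> reject
  (2,2)=_ (3,0)=X (4,0)=_ (5,0)=_ -> step gives (3,0)='X' but target has '_' -> reject
  (2,2)=_ (3,0)=X (4,0)=_ (5,0)=X -> step gives (3,0)='X' but target has '_' -> reject
  (2,2)=_ (3,0)=X (4,0)=X (5,0)=_ -> step gives (3,0)='X' but target has '_' -> reject
  (2,2)=_ (3,0)=X (4,0)=X (5,0)=X -> step gives (3,0)='X' but target has '_' -> reject
  (2,2)=X (3,0)=_ (4,0)=_ (5,0)=_ -> step gives (1,1)='X' but target has '_' -> reject
  (2,2)=X (3,0)=_ (4,0)=_ (5,0)=X -> step gives (1,1)='X' but target has '_' -> reject
  (2,2)=X (3,0)=_ (4,0)=X (5,0)=_ -> step gives (1,1)='X' but target has '_' -> reject
  (2,2)=X (3,0)=_ (4,0)=X (5,0)=X -> step gives (1,1)='X' but target has '_' -> reject
  (2,2)=X (3,0)=X (4,0)=_ (5,0)=_ -> step gives (1,1)='X' but target has '_' -> reject
  (2,2)=X (3,0)=X (4,0)=_ (5,0)=X -> step gives (1,1)='X' but target has '_' -> reject
  (2,2)=X (3,0)=X (4,0)=X (5,0)=_ -> step gives (1,1)='X' but target has '_' -> reject
  (2,2)=X (3,0)=X (4,0)=X (5,0)=X -> step gives (1,1)='X' but target has '_' -> reject
Unique solution: (2,2)=dead, (3,0)=dead, (4,0)=dead, (5,0)=dead.
Check: live-neighbor counts of every cell in the completed generation 0:
020100
122210
112010
213221
334212
222221
Applying B3/S23 to generation 0 with these counts gives:
______
______
______
__X___
XX____
_XX___
which matches the target exactly.

Answer: X_X___
______
___X__
_X____
_X__X_
_XX__X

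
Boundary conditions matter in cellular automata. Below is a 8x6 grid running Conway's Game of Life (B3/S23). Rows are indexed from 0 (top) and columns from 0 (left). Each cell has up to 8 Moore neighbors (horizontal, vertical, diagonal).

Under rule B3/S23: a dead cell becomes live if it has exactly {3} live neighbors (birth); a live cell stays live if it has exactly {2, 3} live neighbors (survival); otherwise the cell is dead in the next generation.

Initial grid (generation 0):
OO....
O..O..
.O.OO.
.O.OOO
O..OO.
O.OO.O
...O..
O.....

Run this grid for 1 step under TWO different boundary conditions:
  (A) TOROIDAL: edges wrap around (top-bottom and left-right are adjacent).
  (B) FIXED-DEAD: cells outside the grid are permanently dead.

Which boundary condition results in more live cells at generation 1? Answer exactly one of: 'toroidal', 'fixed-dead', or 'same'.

Under TOROIDAL boundary, generation 1:
OO...O
O..OOO
.O....
.O....
......
OOO..O
OOOOOO
OO....
Population = 21

Under FIXED-DEAD boundary, generation 1:
OO....
O..OO.
OO...O
OO...O
O.....
.OO...
.OOOO.
......
Population = 18

Comparison: toroidal=21, fixed-dead=18 -> toroidal

Answer: toroidal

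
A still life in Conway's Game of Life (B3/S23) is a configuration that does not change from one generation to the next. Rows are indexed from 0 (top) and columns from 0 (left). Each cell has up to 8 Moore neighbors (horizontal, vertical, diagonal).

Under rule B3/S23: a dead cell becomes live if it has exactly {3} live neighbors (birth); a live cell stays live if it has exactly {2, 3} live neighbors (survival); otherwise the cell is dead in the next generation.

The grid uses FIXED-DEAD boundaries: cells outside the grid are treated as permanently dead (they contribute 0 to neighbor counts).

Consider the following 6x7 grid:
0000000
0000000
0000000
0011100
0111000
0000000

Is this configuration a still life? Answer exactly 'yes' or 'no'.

Compute generation 1 and compare to generation 0 (given above):
Generation 1:
0000000
0000000
0001000
0100100
0100100
0010000
Cell (2,3) differs: gen0=0 vs gen1=1 -> NOT a still life.

Answer: no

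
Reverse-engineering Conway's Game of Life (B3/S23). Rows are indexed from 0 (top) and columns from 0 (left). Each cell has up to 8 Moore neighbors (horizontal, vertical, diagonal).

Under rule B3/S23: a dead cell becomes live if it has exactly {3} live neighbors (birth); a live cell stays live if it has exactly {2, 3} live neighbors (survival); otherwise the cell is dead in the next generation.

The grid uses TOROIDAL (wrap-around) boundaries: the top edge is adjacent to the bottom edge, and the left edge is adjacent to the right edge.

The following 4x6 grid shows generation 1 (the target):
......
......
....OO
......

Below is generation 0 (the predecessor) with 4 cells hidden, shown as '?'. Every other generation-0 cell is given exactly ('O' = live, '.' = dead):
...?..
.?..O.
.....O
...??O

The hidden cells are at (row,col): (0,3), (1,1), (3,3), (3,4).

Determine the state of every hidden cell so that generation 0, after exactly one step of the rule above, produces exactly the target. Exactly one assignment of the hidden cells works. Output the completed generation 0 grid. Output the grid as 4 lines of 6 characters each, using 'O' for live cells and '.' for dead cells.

Answer: ......
....O.
.....O
.....O

Derivation:
Hidden generation-0 cells (in order): (0,3), (1,1), (3,3), (3,4).
A hidden cell only influences target cells in its own 3x3 neighborhood. Try each of the 2^4 = 16 assignments, step the completed generation 0 forward once under B3/S23, and compare with the target:
  (0,3)=. (1,1)=. (3,3)=. (3,4)=. -> step reproduces the target at every cell -> ACCEPT
  (0,3)=. (1,1)=. (3,3)=. (3,4)=O -> step gives (0,4)='O' but target has '.' -> reject
  (0,3)=. (1,1)=. (3,3)=O (3,4)=. -> step gives (0,4)='O' but target has '.' -> reject
  (0,3)=. (1,1)=. (3,3)=O (3,4)=O -> step gives (0,3)='O' but target has '.' -> reject
  (0,3)=. (1,1)=O (3,3)=. (3,4)=. -> step gives (2,0)='O' but target has '.' -> reject
  (0,3)=. (1,1)=O (3,3)=. (3,4)=O -> step gives (0,4)='O' but target has '.' -> reject
  (0,3)=. (1,1)=O (3,3)=O (3,4)=. -> step gives (0,4)='O' but target has '.' -> reject
  (0,3)=. (1,1)=O (3,3)=O (3,4)=O -> step gives (0,3)='O' but target has '.' -> reject
  (0,3)=O (1,1)=. (3,3)=. (3,4)=. -> step gives (0,4)='O' but target has '.' -> reject
  (0,3)=O (1,1)=. (3,3)=. (3,4)=O -> step gives (0,3)='O' but target has '.' -> reject
  (0,3)=O (1,1)=. (3,3)=O (3,4)=. -> step gives (0,3)='O' but target has '.' -> reject
  (0,3)=O (1,1)=. (3,3)=O (3,4)=O -> step gives (0,3)='O' but target has '.' -> reject
  (0,3)=O (1,1)=O (3,3)=. (3,4)=. -> step gives (0,4)='O' but target has '.' -> reject
  (0,3)=O (1,1)=O (3,3)=. (3,4)=O -> step gives (0,3)='O' but target has '.' -> reject
  (0,3)=O (1,1)=O (3,3)=O (3,4)=. -> step gives (0,2)='O' but target has '.' -> reject
  (0,3)=O (1,1)=O (3,3)=O (3,4)=O -> step gives (0,2)='O' but target has '.' -> reject
Unique solution: (0,3)=dead, (1,1)=dead, (3,3)=dead, (3,4)=dead.
Check: live-neighbor counts of every cell in the completed generation 0:
100122
100112
200132
200021
Applying B3/S23 to generation 0 with these counts gives:
......
......
....OO
......
which matches the target exactly.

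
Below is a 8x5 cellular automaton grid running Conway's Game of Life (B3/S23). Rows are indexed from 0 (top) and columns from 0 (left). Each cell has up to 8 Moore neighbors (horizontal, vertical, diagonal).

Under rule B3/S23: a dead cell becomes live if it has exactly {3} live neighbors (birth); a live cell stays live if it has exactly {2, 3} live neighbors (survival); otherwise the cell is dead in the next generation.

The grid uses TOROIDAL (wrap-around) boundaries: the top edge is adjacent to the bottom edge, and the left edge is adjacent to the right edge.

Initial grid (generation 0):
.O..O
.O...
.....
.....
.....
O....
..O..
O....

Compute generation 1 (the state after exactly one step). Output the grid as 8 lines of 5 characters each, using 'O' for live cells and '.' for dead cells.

Answer: .O...
O....
.....
.....
.....
.....
.O...
OO...

Derivation:
Simulating step by step:
Generation 0 (given above): 6 live cells
Generation 1: 5 live cells
(generation 1 grid is the final answer)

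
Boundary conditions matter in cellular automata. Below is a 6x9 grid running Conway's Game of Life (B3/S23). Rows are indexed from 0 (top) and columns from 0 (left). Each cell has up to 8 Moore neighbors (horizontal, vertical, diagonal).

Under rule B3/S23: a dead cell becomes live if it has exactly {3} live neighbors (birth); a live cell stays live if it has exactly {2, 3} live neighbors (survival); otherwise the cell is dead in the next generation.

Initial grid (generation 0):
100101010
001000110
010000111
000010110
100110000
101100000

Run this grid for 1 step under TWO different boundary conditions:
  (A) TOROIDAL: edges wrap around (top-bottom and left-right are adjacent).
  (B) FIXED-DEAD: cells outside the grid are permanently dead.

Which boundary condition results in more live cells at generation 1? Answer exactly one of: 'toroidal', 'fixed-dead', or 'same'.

Answer: toroidal

Derivation:
Under TOROIDAL boundary, generation 1:
000110010
111001000
000000001
100110100
011011001
101000000
Population = 19

Under FIXED-DEAD boundary, generation 1:
000000010
011001000
000000001
000110101
011011000
011110000
Population = 17

Comparison: toroidal=19, fixed-dead=17 -> toroidal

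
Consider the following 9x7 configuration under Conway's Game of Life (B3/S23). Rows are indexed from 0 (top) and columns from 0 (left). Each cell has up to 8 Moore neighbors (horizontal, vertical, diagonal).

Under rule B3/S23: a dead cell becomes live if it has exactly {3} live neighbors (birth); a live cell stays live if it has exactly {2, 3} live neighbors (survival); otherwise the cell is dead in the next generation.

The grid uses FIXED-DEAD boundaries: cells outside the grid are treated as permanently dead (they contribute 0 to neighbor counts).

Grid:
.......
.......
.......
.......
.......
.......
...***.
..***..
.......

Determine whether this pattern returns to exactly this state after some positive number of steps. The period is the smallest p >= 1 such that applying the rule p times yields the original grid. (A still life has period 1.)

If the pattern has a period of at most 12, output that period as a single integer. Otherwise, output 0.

Simulating and comparing each generation to the original:
Gen 0 (original, given above): 6 live cells
Gen 1: 6 live cells, differs from original
Gen 2: 6 live cells, MATCHES original -> period = 2

Answer: 2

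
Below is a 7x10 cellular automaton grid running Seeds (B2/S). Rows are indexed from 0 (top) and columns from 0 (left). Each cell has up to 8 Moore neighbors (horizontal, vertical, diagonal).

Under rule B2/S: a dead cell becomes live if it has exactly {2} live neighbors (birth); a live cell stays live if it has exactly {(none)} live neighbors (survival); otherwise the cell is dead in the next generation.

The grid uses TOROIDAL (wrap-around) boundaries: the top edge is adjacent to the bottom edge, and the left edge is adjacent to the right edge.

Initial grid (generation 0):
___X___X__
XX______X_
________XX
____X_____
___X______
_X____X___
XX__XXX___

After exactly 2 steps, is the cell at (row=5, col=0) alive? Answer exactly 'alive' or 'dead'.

Answer: dead

Derivation:
Simulating step by step:
Generation 0 (given above): 16 live cells
Generation 1: 13 live cells
________X_
__X_______
_X_____X__
___X____XX
__X_XX____
___X___X__
___X______
Generation 2: 22 live cells
__XX______
_X_____XX_
X__X_____X
XX___XXX__
______XX_X
_____XX___
__X_X__XX_

Cell (5,0) at generation 2: 0 -> dead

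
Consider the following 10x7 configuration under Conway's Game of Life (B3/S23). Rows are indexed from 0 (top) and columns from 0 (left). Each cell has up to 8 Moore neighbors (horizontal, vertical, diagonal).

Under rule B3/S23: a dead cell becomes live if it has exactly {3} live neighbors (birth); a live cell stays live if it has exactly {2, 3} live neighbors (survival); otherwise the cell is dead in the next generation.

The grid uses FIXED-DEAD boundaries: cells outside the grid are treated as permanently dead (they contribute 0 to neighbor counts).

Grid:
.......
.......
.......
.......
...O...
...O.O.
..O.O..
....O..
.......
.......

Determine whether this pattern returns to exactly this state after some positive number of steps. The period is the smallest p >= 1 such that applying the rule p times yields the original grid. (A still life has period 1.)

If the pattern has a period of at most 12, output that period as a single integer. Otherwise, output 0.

Answer: 2

Derivation:
Simulating and comparing each generation to the original:
Gen 0 (original, given above): 6 live cells
Gen 1: 6 live cells, differs from original
Gen 2: 6 live cells, MATCHES original -> period = 2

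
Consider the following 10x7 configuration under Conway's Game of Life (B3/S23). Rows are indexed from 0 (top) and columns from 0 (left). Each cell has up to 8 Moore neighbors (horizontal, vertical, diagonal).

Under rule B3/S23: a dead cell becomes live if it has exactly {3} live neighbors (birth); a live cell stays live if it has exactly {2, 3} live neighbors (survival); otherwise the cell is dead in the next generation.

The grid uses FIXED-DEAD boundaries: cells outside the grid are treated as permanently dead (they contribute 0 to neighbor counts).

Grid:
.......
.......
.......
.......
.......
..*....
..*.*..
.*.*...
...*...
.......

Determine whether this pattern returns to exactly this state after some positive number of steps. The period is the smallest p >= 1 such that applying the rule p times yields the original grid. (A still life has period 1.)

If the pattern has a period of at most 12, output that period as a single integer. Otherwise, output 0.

Simulating and comparing each generation to the original:
Gen 0 (original, given above): 6 live cells
Gen 1: 6 live cells, differs from original
Gen 2: 6 live cells, MATCHES original -> period = 2

Answer: 2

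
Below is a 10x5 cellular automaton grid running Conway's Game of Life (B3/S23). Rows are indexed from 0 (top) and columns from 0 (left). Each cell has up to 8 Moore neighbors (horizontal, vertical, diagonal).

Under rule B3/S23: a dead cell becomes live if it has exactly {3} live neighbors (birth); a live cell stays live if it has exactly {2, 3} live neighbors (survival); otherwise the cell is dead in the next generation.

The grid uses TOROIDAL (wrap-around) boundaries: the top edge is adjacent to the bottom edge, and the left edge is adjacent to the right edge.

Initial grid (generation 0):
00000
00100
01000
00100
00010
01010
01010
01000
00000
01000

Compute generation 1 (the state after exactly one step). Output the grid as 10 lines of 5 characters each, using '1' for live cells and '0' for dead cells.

Simulating step by step:
Generation 0 (given above): 10 live cells
Generation 1: 9 live cells
(generation 1 grid is the final answer)

Answer: 00000
00000
01100
00100
00010
00011
11000
00100
00000
00000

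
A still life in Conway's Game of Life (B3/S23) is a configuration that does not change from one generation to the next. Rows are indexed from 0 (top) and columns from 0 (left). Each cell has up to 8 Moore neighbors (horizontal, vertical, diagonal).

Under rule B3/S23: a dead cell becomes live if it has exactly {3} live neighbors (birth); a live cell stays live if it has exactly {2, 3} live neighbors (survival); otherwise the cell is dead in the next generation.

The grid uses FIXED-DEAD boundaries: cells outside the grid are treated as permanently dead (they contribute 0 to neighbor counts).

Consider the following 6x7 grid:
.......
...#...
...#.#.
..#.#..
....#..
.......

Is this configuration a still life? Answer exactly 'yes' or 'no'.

Answer: no

Derivation:
Compute generation 1 and compare to generation 0 (given above):
Generation 1:
.......
....#..
..##...
....##.
...#...
.......
Cell (1,3) differs: gen0=1 vs gen1=0 -> NOT a still life.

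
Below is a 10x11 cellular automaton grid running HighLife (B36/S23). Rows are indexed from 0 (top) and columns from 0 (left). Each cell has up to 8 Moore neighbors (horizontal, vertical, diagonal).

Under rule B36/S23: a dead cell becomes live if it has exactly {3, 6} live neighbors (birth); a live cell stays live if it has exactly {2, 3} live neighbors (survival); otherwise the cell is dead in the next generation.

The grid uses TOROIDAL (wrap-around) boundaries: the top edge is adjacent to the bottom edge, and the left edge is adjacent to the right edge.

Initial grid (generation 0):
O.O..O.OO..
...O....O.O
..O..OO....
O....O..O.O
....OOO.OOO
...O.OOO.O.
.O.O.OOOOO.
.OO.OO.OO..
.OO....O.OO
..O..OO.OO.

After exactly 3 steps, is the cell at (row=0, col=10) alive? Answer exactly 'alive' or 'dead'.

Answer: alive

Derivation:
Simulating step by step:
Generation 0 (given above): 49 live cells
Generation 1: 42 live cells
.OOOOO....O
.OOOOO..OO.
O...OOOO..O
O.......O.O
O..........
..OOO......
.O.OO....O.
....OOO...O
O...O...O.O
O.OO.O.....
Generation 2: 30 live cells
......O..OO
.......OOO.
..O...OO...
.O...OOO.O.
OO.O......O
.OO.O......
...........
..........O
OO....O..OO
....OO...O.
Generation 3: 31 live cells
.....OOO..O
.........OO
.....O..OO.
.O...O.OO.O
...OOOO...O
.OOO.......
...........
.........OO
O....O...O.
.....OO.O.O

Cell (0,10) at generation 3: 1 -> alive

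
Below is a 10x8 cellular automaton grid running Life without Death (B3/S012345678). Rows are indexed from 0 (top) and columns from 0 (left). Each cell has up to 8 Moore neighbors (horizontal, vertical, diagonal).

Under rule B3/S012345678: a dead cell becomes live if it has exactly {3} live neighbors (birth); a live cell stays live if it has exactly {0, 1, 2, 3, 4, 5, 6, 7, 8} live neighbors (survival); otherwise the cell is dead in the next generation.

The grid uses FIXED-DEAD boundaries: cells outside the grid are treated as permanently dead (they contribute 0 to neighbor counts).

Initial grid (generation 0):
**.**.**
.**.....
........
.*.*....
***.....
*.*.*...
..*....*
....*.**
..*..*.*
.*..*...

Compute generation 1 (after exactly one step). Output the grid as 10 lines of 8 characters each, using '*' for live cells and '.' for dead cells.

Answer: **.**.**
****....
.*......
**.*....
***.....
*.*.*...
.**..***
...*****
..****.*
.*..*...

Derivation:
Simulating step by step:
Generation 0 (given above): 26 live cells
Generation 1: 37 live cells
(generation 1 grid is the final answer)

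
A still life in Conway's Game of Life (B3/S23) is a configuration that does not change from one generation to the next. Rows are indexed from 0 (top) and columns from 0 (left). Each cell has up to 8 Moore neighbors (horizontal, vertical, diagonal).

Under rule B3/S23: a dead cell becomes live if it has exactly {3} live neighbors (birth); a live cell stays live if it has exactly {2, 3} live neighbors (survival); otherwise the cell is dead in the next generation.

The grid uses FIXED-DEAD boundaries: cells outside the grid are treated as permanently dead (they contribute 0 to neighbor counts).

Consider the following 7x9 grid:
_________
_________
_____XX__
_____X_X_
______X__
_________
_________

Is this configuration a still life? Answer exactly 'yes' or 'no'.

Compute generation 1 and compare to generation 0 (given above):
Generation 1:
_________
_________
_____XX__
_____X_X_
______X__
_________
_________
The grids are IDENTICAL -> still life.

Answer: yes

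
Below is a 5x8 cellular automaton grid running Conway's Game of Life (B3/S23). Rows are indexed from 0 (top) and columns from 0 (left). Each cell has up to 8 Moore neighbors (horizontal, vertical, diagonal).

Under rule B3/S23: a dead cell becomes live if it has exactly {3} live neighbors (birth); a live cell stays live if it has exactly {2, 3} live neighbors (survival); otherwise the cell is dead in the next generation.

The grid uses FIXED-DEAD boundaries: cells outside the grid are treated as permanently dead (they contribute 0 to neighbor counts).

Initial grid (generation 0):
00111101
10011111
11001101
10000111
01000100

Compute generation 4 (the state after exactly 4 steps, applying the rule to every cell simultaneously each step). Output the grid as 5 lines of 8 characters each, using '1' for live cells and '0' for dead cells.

Answer: 00000000
00000000
10000000
01000000
00000000

Derivation:
Simulating step by step:
Generation 0 (given above): 22 live cells
Generation 1: 10 live cells
00100001
10000001
11010000
10000001
00000100
Generation 2: 6 live cells
00000000
10100000
11000000
11000000
00000000
Generation 3: 4 live cells
00000000
10000000
00100000
11000000
00000000
Generation 4: 2 live cells
(generation 4 grid is the final answer)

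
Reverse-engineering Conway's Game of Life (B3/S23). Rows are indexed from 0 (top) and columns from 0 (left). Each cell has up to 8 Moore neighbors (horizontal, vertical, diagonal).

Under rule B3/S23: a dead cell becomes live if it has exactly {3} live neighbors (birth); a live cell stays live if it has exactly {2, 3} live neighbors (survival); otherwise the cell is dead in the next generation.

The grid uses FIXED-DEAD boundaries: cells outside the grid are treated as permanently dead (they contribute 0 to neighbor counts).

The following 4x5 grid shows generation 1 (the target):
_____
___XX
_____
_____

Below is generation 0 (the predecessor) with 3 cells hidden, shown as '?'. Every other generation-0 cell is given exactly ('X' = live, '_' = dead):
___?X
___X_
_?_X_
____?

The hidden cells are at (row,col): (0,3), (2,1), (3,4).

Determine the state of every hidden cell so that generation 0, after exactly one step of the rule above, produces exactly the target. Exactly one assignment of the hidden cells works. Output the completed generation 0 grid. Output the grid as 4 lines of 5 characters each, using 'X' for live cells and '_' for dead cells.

Answer: ____X
___X_
___X_
_____

Derivation:
Hidden generation-0 cells (in order): (0,3), (2,1), (3,4).
A hidden cell only influences target cells in its own 3x3 neighborhood. Try each of the 2^3 = 8 assignments, step the completed generation 0 forward once under B3/S23, and compare with the target:
  (0,3)=_ (2,1)=_ (3,4)=_ -> step reproduces the target at every cell -> ACCEPT
  (0,3)=_ (2,1)=_ (3,4)=X -> step gives (2,3)='X' but target has '_' -> reject
  (0,3)=_ (2,1)=X (3,4)=_ -> step gives (1,2)='X' but target has '_' -> reject
  (0,3)=_ (2,1)=X (3,4)=X -> step gives (1,2)='X' but target has '_' -> reject
  (0,3)=X (2,1)=_ (3,4)=_ -> step gives (0,3)='X' but target has '_' -> reject
  (0,3)=X (2,1)=_ (3,4)=X -> step gives (0,3)='X' but target has '_' -> reject
  (0,3)=X (2,1)=X (3,4)=_ -> step gives (0,3)='X' but target has '_' -> reject
  (0,3)=X (2,1)=X (3,4)=X -> step gives (0,3)='X' but target has '_' -> reject
Unique solution: (0,3)=dead, (2,1)=dead, (3,4)=dead.
Check: live-neighbor counts of every cell in the completed generation 0:
00121
00223
00212
00111
Applying B3/S23 to generation 0 with these counts gives:
_____
___XX
_____
_____
which matches the target exactly.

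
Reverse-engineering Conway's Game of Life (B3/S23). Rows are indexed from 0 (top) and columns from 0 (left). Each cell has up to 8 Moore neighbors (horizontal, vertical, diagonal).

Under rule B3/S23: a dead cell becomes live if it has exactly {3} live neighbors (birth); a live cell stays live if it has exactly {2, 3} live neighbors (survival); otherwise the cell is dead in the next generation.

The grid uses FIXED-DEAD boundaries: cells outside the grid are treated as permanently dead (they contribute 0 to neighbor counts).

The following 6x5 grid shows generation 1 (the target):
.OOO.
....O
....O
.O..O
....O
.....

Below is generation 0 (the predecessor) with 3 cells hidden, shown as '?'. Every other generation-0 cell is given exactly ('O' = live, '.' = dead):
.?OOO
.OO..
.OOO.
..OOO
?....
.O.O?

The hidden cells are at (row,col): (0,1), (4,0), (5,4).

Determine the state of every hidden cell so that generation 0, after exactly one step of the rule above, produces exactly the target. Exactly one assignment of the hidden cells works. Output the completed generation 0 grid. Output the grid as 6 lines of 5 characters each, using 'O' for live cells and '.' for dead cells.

Answer: ..OOO
.OO..
.OOO.
..OOO
.....
.O.O.

Derivation:
Hidden generation-0 cells (in order): (0,1), (4,0), (5,4).
A hidden cell only influences target cells in its own 3x3 neighborhood. Try each of the 2^3 = 8 assignments, step the completed generation 0 forward once under B3/S23, and compare with the target:
  (0,1)=. (4,0)=. (5,4)=. -> step reproduces the target at every cell -> ACCEPT
  (0,1)=. (4,0)=. (5,4)=O -> step gives (4,4)='.' but target has 'O' -> reject
  (0,1)=. (4,0)=O (5,4)=. -> step gives (3,1)='.' but target has 'O' -> reject
  (0,1)=. (4,0)=O (5,4)=O -> step gives (3,1)='.' but target has 'O' -> reject
  (0,1)=O (4,0)=. (5,4)=. -> step gives (0,2)='.' but target has 'O' -> reject
  (0,1)=O (4,0)=. (5,4)=O -> step gives (0,2)='.' but target has 'O' -> reject
  (0,1)=O (4,0)=O (5,4)=. -> step gives (0,2)='.' but target has 'O' -> reject
  (0,1)=O (4,0)=O (5,4)=O -> step gives (0,2)='.' but target has 'O' -> reject
Unique solution: (0,1)=dead, (4,0)=dead, (5,4)=dead.
Check: live-neighbor counts of every cell in the completed generation 0:
13331
24663
24653
13442
12443
10201
Applying B3/S23 to generation 0 with these counts gives:
.OOO.
....O
....O
.O..O
....O
.....
which matches the target exactly.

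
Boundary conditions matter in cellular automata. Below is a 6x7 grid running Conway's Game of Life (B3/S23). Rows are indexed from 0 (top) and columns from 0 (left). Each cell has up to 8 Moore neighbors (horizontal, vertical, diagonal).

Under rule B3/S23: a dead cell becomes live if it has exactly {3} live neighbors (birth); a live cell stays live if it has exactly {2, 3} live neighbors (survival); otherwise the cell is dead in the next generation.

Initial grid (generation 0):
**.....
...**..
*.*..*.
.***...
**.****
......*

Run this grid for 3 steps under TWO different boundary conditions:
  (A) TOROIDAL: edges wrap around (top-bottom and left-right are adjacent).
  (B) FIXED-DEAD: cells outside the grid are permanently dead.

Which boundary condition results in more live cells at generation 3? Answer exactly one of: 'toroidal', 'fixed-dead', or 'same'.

Answer: toroidal

Derivation:
Under TOROIDAL boundary, generation 3:
....*..
.*.*...
*.**.**
..*..*.
*.*....
.......
Population = 12

Under FIXED-DEAD boundary, generation 3:
.......
..***..
...**..
....*..
......*
...**..
Population = 9

Comparison: toroidal=12, fixed-dead=9 -> toroidal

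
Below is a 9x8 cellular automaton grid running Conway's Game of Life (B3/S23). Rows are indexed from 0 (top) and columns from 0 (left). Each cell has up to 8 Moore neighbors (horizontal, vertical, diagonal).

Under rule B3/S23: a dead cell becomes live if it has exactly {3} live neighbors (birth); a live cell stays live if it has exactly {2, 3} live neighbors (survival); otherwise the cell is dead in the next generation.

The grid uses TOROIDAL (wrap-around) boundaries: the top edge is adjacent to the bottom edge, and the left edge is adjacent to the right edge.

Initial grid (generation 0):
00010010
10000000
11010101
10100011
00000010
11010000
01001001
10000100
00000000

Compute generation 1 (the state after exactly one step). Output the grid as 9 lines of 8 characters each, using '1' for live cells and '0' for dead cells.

Answer: 00000000
11101010
00100000
00100100
00100010
11100001
01101001
10000000
00000000

Derivation:
Simulating step by step:
Generation 0 (given above): 21 live cells
Generation 1: 19 live cells
(generation 1 grid is the final answer)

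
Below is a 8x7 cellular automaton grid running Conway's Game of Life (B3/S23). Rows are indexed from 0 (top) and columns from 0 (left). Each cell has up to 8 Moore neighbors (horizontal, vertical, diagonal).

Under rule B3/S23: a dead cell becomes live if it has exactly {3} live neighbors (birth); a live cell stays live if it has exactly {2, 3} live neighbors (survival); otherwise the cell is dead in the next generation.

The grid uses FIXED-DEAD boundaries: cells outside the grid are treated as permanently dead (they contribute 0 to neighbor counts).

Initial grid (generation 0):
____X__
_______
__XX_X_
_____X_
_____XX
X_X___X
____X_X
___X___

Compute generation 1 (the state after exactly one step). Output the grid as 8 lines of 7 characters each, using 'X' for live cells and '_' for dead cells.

Answer: _______
___XX__
____X__
_____X_
_____XX
______X
___X_X_
_______

Derivation:
Simulating step by step:
Generation 0 (given above): 13 live cells
Generation 1: 9 live cells
(generation 1 grid is the final answer)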